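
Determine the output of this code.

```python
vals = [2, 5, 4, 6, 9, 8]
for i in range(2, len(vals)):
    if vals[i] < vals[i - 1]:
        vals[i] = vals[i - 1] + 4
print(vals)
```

[2, 5, 9, 13, 17, 21]

i=2: 4<5, vals[2] = 5+4 = 9 → [2, 5, 9, 6, 9, 8]
i=3: 6<9, vals[3] = 9+4 = 13 → [2, 5, 9, 13, 9, 8]
i=4: 9<13, vals[4] = 13+4 = 17 → [2, 5, 9, 13, 17, 8]
i=5: 8<17, vals[5] = 17+4 = 21 → [2, 5, 9, 13, 17, 21]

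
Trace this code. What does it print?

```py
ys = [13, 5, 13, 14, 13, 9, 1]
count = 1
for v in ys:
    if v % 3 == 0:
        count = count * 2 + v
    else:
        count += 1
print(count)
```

22

v=13: not %3==0, count = 1+1 = 2
v=5: not %3==0, count = 2+1 = 3
v=13: not %3==0, count = 3+1 = 4
v=14: not %3==0, count = 4+1 = 5
v=13: not %3==0, count = 5+1 = 6
v=9: %3==0, count = 6*2+9 = 21
v=1: not %3==0, count = 21+1 = 22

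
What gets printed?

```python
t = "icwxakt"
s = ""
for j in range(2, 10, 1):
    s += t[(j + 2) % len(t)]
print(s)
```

akticwxa

j=2: add t[4]='a' → 'a'
j=3: add t[5]='k' → 'ak'
j=4: add t[6]='t' → 'akt'
j=5: add t[0]='i' → 'akti'
j=6: add t[1]='c' → 'aktic'
j=7: add t[2]='w' → 'akticw'
j=8: add t[3]='x' → 'akticwx'
j=9: add t[4]='a' → 'akticwxa'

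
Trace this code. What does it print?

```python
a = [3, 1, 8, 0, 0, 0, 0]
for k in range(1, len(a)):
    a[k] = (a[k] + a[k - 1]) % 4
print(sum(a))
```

3

k=1: a[1] = (1+3)%4 = 0 → [3, 0, 8, 0, 0, 0, 0]
k=2: a[2] = (8+0)%4 = 0 → [3, 0, 0, 0, 0, 0, 0]
k=3: a[3] = (0+0)%4 = 0 → [3, 0, 0, 0, 0, 0, 0]
k=4: a[4] = (0+0)%4 = 0 → [3, 0, 0, 0, 0, 0, 0]
k=5: a[5] = (0+0)%4 = 0 → [3, 0, 0, 0, 0, 0, 0]
k=6: a[6] = (0+0)%4 = 0 → [3, 0, 0, 0, 0, 0, 0]
sum = 3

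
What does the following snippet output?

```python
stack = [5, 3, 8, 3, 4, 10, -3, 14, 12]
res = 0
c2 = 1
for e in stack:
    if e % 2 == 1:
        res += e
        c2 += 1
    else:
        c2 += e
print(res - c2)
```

e=5: odd, res = 0+5 = 5; c2=2
e=3: odd, res = 5+3 = 8; c2=3
e=8: not odd; c2=11
e=3: odd, res = 8+3 = 11; c2=12
e=4: not odd; c2=16
e=10: not odd; c2=26
e=-3: odd, res = 11+(-3) = 8; c2=27
e=14: not odd; c2=41
e=12: not odd; c2=53
res-c2 = 8-53 = -45

-45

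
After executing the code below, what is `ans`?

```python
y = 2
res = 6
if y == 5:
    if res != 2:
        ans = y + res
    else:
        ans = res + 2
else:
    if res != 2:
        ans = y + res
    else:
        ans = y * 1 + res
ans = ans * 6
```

48

y=2, res=6
y == 5 is False; res != 2 is True
→ ans = y + res = 8
ans = 8*6 = 48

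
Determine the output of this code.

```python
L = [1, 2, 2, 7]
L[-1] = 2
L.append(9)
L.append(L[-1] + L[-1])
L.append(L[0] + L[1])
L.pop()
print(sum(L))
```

34

L[-1] = 2 → [1, 2, 2, 2]
append 9 → [1, 2, 2, 2, 9]
append L[-1]+L[-1] = 9+9 = 18 → [1, 2, 2, 2, 9, 18]
append L[0]+L[1] = 1+2 = 3 → [1, 2, 2, 2, 9, 18, 3]
pop() removes 3 → [1, 2, 2, 2, 9, 18]
sum = 34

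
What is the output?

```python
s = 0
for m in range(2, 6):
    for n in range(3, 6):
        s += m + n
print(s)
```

90

m=2,n=3: s = 0+5 = 5
m=2,n=4: s = 5+6 = 11
m=2,n=5: s = 11+7 = 18
m=3,n=3: s = 18+6 = 24
m=3,n=4: s = 24+7 = 31
m=3,n=5: s = 31+8 = 39
m=4,n=3: s = 39+7 = 46
m=4,n=4: s = 46+8 = 54
m=4,n=5: s = 54+9 = 63
m=5,n=3: s = 63+8 = 71
m=5,n=4: s = 71+9 = 80
m=5,n=5: s = 80+10 = 90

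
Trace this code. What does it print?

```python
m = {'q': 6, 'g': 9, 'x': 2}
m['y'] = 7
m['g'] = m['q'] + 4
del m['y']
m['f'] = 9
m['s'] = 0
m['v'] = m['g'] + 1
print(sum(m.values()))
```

38

m['y'] = 7 → {'q': 6, 'g': 9, 'x': 2, 'y': 7}
m['g'] = m['q']+4 = 10 → {'q': 6, 'g': 10, 'x': 2, 'y': 7}
del 'y' → {'q': 6, 'g': 10, 'x': 2}
m['f'] = 9 → {'q': 6, 'g': 10, 'x': 2, 'f': 9}
m['s'] = 0 → {'q': 6, 'g': 10, 'x': 2, 'f': 9, 's': 0}
m['v'] = m['g']+1 = 11 → {'q': 6, 'g': 10, 'x': 2, 'f': 9, 's': 0, 'v': 11}
sum of values = 38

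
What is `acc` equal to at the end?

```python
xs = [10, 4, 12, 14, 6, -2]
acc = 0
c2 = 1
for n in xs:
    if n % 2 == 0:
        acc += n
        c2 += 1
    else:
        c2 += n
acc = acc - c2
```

n=10: even, acc = 0+10 = 10; c2=2
n=4: even, acc = 10+4 = 14; c2=3
n=12: even, acc = 14+12 = 26; c2=4
n=14: even, acc = 26+14 = 40; c2=5
n=6: even, acc = 40+6 = 46; c2=6
n=-2: even, acc = 46+(-2) = 44; c2=7
acc-c2 = 44-7 = 37

37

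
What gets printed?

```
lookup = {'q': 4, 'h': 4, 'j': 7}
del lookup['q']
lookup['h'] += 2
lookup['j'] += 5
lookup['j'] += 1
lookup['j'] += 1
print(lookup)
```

{'h': 6, 'j': 14}

del 'q' → {'h': 4, 'j': 7}
lookup['h'] = 4+2 = 6 → {'h': 6, 'j': 7}
lookup['j'] = 7+5 = 12 → {'h': 6, 'j': 12}
lookup['j'] = 12+1 = 13 → {'h': 6, 'j': 13}
lookup['j'] = 13+1 = 14 → {'h': 6, 'j': 14}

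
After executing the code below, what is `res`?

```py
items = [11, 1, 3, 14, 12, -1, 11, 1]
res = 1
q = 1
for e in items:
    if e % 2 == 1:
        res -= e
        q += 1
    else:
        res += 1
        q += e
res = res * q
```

-759

e=11: odd, res = 1-11 = -10; q=2
e=1: odd, res = (-10)-1 = -11; q=3
e=3: odd, res = (-11)-3 = -14; q=4
e=14: not odd, res = (-14)+1 = -13; q=18
e=12: not odd, res = (-13)+1 = -12; q=30
e=-1: odd, res = (-12)-(-1) = -11; q=31
e=11: odd, res = (-11)-11 = -22; q=32
e=1: odd, res = (-22)-1 = -23; q=33
res*q = (-23)*33 = -759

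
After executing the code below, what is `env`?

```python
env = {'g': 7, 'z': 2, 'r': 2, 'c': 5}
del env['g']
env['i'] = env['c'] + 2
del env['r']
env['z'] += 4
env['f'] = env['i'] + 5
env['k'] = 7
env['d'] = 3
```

{'z': 6, 'c': 5, 'i': 7, 'f': 12, 'k': 7, 'd': 3}

del 'g' → {'z': 2, 'r': 2, 'c': 5}
env['i'] = env['c']+2 = 7 → {'z': 2, 'r': 2, 'c': 5, 'i': 7}
del 'r' → {'z': 2, 'c': 5, 'i': 7}
env['z'] = 2+4 = 6 → {'z': 6, 'c': 5, 'i': 7}
env['f'] = env['i']+5 = 12 → {'z': 6, 'c': 5, 'i': 7, 'f': 12}
env['k'] = 7 → {'z': 6, 'c': 5, 'i': 7, 'f': 12, 'k': 7}
env['d'] = 3 → {'z': 6, 'c': 5, 'i': 7, 'f': 12, 'k': 7, 'd': 3}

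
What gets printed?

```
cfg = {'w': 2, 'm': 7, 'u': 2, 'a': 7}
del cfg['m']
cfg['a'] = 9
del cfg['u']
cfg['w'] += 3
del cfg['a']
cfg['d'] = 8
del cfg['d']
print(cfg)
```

{'w': 5}

del 'm' → {'w': 2, 'u': 2, 'a': 7}
cfg['a'] = 9 → {'w': 2, 'u': 2, 'a': 9}
del 'u' → {'w': 2, 'a': 9}
cfg['w'] = 2+3 = 5 → {'w': 5, 'a': 9}
del 'a' → {'w': 5}
cfg['d'] = 8 → {'w': 5, 'd': 8}
del 'd' → {'w': 5}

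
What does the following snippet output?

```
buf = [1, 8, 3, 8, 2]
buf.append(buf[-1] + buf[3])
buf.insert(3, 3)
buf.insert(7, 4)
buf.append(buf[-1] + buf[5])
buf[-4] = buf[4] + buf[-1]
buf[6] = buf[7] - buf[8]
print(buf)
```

[1, 8, 3, 3, 8, 14, -2, 4, 6]

append buf[-1]+buf[3] = 2+8 = 10 → [1, 8, 3, 8, 2, 10]
insert 3 at 3 → [1, 8, 3, 3, 8, 2, 10]
insert 4 at 7 → [1, 8, 3, 3, 8, 2, 10, 4]
append buf[-1]+buf[5] = 4+2 = 6 → [1, 8, 3, 3, 8, 2, 10, 4, 6]
buf[-4] = buf[4]+buf[-1] = 8+6 = 14 → [1, 8, 3, 3, 8, 14, 10, 4, 6]
buf[6] = buf[7]-buf[8] = 4-6 = -2 → [1, 8, 3, 3, 8, 14, -2, 4, 6]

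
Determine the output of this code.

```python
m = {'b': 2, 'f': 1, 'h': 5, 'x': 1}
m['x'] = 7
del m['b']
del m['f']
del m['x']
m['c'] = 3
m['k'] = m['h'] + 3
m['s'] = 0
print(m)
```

m['x'] = 7 → {'b': 2, 'f': 1, 'h': 5, 'x': 7}
del 'b' → {'f': 1, 'h': 5, 'x': 7}
del 'f' → {'h': 5, 'x': 7}
del 'x' → {'h': 5}
m['c'] = 3 → {'h': 5, 'c': 3}
m['k'] = m['h']+3 = 8 → {'h': 5, 'c': 3, 'k': 8}
m['s'] = 0 → {'h': 5, 'c': 3, 'k': 8, 's': 0}

{'h': 5, 'c': 3, 'k': 8, 's': 0}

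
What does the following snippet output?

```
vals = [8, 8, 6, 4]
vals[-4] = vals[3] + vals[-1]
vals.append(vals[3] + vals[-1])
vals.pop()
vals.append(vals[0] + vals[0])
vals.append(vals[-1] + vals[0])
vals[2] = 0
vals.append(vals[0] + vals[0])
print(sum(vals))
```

vals[-4] = vals[3]+vals[-1] = 4+4 = 8 → [8, 8, 6, 4]
append vals[3]+vals[-1] = 4+4 = 8 → [8, 8, 6, 4, 8]
pop() removes 8 → [8, 8, 6, 4]
append vals[0]+vals[0] = 8+8 = 16 → [8, 8, 6, 4, 16]
append vals[-1]+vals[0] = 16+8 = 24 → [8, 8, 6, 4, 16, 24]
vals[2] = 0 → [8, 8, 0, 4, 16, 24]
append vals[0]+vals[0] = 8+8 = 16 → [8, 8, 0, 4, 16, 24, 16]
sum = 76

76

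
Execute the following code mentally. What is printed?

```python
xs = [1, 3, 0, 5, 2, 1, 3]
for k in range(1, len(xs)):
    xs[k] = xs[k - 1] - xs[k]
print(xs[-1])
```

-13

k=1: xs[1] = 1-3 = -2 → [1, -2, 0, 5, 2, 1, 3]
k=2: xs[2] = (-2)-0 = -2 → [1, -2, -2, 5, 2, 1, 3]
k=3: xs[3] = (-2)-5 = -7 → [1, -2, -2, -7, 2, 1, 3]
k=4: xs[4] = (-7)-2 = -9 → [1, -2, -2, -7, -9, 1, 3]
k=5: xs[5] = (-9)-1 = -10 → [1, -2, -2, -7, -9, -10, 3]
k=6: xs[6] = (-10)-3 = -13 → [1, -2, -2, -7, -9, -10, -13]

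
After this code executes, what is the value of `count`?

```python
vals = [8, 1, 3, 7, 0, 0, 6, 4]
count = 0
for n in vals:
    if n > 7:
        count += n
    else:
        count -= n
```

-13

n=8: >7, count = 0+8 = 8
n=1: not >7, count = 8-1 = 7
n=3: not >7, count = 7-3 = 4
n=7: not >7, count = 4-7 = -3
n=0: not >7, count = (-3)-0 = -3
n=0: not >7, count = (-3)-0 = -3
n=6: not >7, count = (-3)-6 = -9
n=4: not >7, count = (-9)-4 = -13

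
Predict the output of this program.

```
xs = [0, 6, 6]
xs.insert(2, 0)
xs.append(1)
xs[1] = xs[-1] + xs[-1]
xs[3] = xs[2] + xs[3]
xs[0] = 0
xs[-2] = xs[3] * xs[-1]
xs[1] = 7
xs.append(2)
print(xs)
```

[0, 7, 0, 6, 1, 2]

insert 0 at 2 → [0, 6, 0, 6]
append 1 → [0, 6, 0, 6, 1]
xs[1] = xs[-1]+xs[-1] = 1+1 = 2 → [0, 2, 0, 6, 1]
xs[3] = xs[2]+xs[3] = 0+6 = 6 → [0, 2, 0, 6, 1]
xs[0] = 0 → [0, 2, 0, 6, 1]
xs[-2] = xs[3]*xs[-1] = 6*1 = 6 → [0, 2, 0, 6, 1]
xs[1] = 7 → [0, 7, 0, 6, 1]
append 2 → [0, 7, 0, 6, 1, 2]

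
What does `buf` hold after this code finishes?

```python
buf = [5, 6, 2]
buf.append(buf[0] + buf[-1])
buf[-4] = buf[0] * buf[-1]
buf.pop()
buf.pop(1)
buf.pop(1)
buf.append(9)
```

[35, 9]

append buf[0]+buf[-1] = 5+2 = 7 → [5, 6, 2, 7]
buf[-4] = buf[0]*buf[-1] = 5*7 = 35 → [35, 6, 2, 7]
pop() removes 7 → [35, 6, 2]
pop(1) removes 6 → [35, 2]
pop(1) removes 2 → [35]
append 9 → [35, 9]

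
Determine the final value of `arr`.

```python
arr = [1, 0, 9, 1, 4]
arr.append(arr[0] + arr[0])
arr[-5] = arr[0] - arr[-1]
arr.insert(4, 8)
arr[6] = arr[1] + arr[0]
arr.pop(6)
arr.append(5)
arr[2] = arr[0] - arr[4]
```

[1, -1, -7, 1, 8, 4, 5]

append arr[0]+arr[0] = 1+1 = 2 → [1, 0, 9, 1, 4, 2]
arr[-5] = arr[0]-arr[-1] = 1-2 = -1 → [1, -1, 9, 1, 4, 2]
insert 8 at 4 → [1, -1, 9, 1, 8, 4, 2]
arr[6] = arr[1]+arr[0] = (-1)+1 = 0 → [1, -1, 9, 1, 8, 4, 0]
pop(6) removes 0 → [1, -1, 9, 1, 8, 4]
append 5 → [1, -1, 9, 1, 8, 4, 5]
arr[2] = arr[0]-arr[4] = 1-8 = -7 → [1, -1, -7, 1, 8, 4, 5]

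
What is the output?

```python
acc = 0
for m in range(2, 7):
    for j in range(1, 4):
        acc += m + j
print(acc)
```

90

m=2,j=1: acc = 0+3 = 3
m=2,j=2: acc = 3+4 = 7
m=2,j=3: acc = 7+5 = 12
m=3,j=1: acc = 12+4 = 16
m=3,j=2: acc = 16+5 = 21
m=3,j=3: acc = 21+6 = 27
m=4,j=1: acc = 27+5 = 32
m=4,j=2: acc = 32+6 = 38
m=4,j=3: acc = 38+7 = 45
m=5,j=1: acc = 45+6 = 51
m=5,j=2: acc = 51+7 = 58
m=5,j=3: acc = 58+8 = 66
m=6,j=1: acc = 66+7 = 73
m=6,j=2: acc = 73+8 = 81
m=6,j=3: acc = 81+9 = 90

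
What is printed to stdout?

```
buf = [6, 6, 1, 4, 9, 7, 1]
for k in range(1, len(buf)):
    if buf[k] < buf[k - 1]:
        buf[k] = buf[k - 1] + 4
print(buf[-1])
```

k=1: 6>=6, unchanged → [6, 6, 1, 4, 9, 7, 1]
k=2: 1<6, buf[2] = 6+4 = 10 → [6, 6, 10, 4, 9, 7, 1]
k=3: 4<10, buf[3] = 10+4 = 14 → [6, 6, 10, 14, 9, 7, 1]
k=4: 9<14, buf[4] = 14+4 = 18 → [6, 6, 10, 14, 18, 7, 1]
k=5: 7<18, buf[5] = 18+4 = 22 → [6, 6, 10, 14, 18, 22, 1]
k=6: 1<22, buf[6] = 22+4 = 26 → [6, 6, 10, 14, 18, 22, 26]

26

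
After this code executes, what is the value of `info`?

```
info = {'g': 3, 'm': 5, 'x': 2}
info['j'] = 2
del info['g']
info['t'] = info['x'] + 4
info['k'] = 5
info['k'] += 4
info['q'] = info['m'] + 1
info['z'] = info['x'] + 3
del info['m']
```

{'x': 2, 'j': 2, 't': 6, 'k': 9, 'q': 6, 'z': 5}

info['j'] = 2 → {'g': 3, 'm': 5, 'x': 2, 'j': 2}
del 'g' → {'m': 5, 'x': 2, 'j': 2}
info['t'] = info['x']+4 = 6 → {'m': 5, 'x': 2, 'j': 2, 't': 6}
info['k'] = 5 → {'m': 5, 'x': 2, 'j': 2, 't': 6, 'k': 5}
info['k'] = 5+4 = 9 → {'m': 5, 'x': 2, 'j': 2, 't': 6, 'k': 9}
info['q'] = info['m']+1 = 6 → {'m': 5, 'x': 2, 'j': 2, 't': 6, 'k': 9, 'q': 6}
info['z'] = info['x']+3 = 5 → {'m': 5, 'x': 2, 'j': 2, 't': 6, 'k': 9, 'q': 6, 'z': 5}
del 'm' → {'x': 2, 'j': 2, 't': 6, 'k': 9, 'q': 6, 'z': 5}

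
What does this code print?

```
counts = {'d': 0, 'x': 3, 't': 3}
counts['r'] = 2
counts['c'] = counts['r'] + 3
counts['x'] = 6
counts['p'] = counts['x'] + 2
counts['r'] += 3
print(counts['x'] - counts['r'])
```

counts['r'] = 2 → {'d': 0, 'x': 3, 't': 3, 'r': 2}
counts['c'] = counts['r']+3 = 5 → {'d': 0, 'x': 3, 't': 3, 'r': 2, 'c': 5}
counts['x'] = 6 → {'d': 0, 'x': 6, 't': 3, 'r': 2, 'c': 5}
counts['p'] = counts['x']+2 = 8 → {'d': 0, 'x': 6, 't': 3, 'r': 2, 'c': 5, 'p': 8}
counts['r'] = 2+3 = 5 → {'d': 0, 'x': 6, 't': 3, 'r': 5, 'c': 5, 'p': 8}
counts['x']-counts['r'] = 6-5 = 1

1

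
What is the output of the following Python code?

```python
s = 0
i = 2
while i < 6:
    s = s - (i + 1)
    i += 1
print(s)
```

-18

i=2: s = 0-3 = -3
i=3: s = (-3)-4 = -7
i=4: s = (-7)-5 = -12
i=5: s = (-12)-6 = -18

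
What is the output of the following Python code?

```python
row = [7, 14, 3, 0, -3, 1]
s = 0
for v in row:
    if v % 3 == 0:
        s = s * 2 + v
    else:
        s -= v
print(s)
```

-160

v=7: not %3==0, s = 0-7 = -7
v=14: not %3==0, s = (-7)-14 = -21
v=3: %3==0, s = (-21)*2+3 = -39
v=0: %3==0, s = (-39)*2+0 = -78
v=-3: %3==0, s = (-78)*2+(-3) = -159
v=1: not %3==0, s = (-159)-1 = -160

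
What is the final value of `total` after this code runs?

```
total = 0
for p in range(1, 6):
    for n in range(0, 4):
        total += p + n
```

90

p=1,n=0: total = 0+1 = 1
p=1,n=1: total = 1+2 = 3
p=1,n=2: total = 3+3 = 6
p=1,n=3: total = 6+4 = 10
p=2,n=0: total = 10+2 = 12
p=2,n=1: total = 12+3 = 15
p=2,n=2: total = 15+4 = 19
p=2,n=3: total = 19+5 = 24
p=3,n=0: total = 24+3 = 27
p=3,n=1: total = 27+4 = 31
p=3,n=2: total = 31+5 = 36
p=3,n=3: total = 36+6 = 42
p=4,n=0: total = 42+4 = 46
p=4,n=1: total = 46+5 = 51
p=4,n=2: total = 51+6 = 57
p=4,n=3: total = 57+7 = 64
p=5,n=0: total = 64+5 = 69
p=5,n=1: total = 69+6 = 75
p=5,n=2: total = 75+7 = 82
p=5,n=3: total = 82+8 = 90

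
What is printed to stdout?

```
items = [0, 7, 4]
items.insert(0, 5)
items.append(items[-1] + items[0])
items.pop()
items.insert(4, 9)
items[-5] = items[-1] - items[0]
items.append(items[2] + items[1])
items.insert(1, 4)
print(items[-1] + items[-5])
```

insert 5 at 0 → [5, 0, 7, 4]
append items[-1]+items[0] = 4+5 = 9 → [5, 0, 7, 4, 9]
pop() removes 9 → [5, 0, 7, 4]
insert 9 at 4 → [5, 0, 7, 4, 9]
items[-5] = items[-1]-items[0] = 9-5 = 4 → [4, 0, 7, 4, 9]
append items[2]+items[1] = 7+0 = 7 → [4, 0, 7, 4, 9, 7]
insert 4 at 1 → [4, 4, 0, 7, 4, 9, 7]
items[-1]+items[-5] = 7+0 = 7

7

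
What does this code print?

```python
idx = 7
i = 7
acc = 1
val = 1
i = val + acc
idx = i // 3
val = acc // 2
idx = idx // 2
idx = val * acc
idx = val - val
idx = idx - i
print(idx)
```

-2

i = 1+1 = 2
idx = 2//3 = 0
val = 1//2 = 0
idx = 0//2 = 0
idx = 0*1 = 0
idx = 0-0 = 0
idx = 0-2 = -2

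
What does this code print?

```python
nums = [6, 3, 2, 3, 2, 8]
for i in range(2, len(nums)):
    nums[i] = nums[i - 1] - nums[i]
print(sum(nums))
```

i=2: nums[2] = 3-2 = 1 → [6, 3, 1, 3, 2, 8]
i=3: nums[3] = 1-3 = -2 → [6, 3, 1, -2, 2, 8]
i=4: nums[4] = (-2)-2 = -4 → [6, 3, 1, -2, -4, 8]
i=5: nums[5] = (-4)-8 = -12 → [6, 3, 1, -2, -4, -12]
sum = -8

-8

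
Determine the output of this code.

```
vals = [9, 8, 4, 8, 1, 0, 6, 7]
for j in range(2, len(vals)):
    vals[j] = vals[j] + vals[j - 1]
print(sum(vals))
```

152

j=2: vals[2] = 4+8 = 12 → [9, 8, 12, 8, 1, 0, 6, 7]
j=3: vals[3] = 8+12 = 20 → [9, 8, 12, 20, 1, 0, 6, 7]
j=4: vals[4] = 1+20 = 21 → [9, 8, 12, 20, 21, 0, 6, 7]
j=5: vals[5] = 0+21 = 21 → [9, 8, 12, 20, 21, 21, 6, 7]
j=6: vals[6] = 6+21 = 27 → [9, 8, 12, 20, 21, 21, 27, 7]
j=7: vals[7] = 7+27 = 34 → [9, 8, 12, 20, 21, 21, 27, 34]
sum = 152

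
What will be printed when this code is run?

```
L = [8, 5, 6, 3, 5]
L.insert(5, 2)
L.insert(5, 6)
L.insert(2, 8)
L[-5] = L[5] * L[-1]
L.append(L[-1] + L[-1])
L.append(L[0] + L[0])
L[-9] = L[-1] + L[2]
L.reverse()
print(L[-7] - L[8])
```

insert 2 at 5 → [8, 5, 6, 3, 5, 2]
insert 6 at 5 → [8, 5, 6, 3, 5, 6, 2]
insert 8 at 2 → [8, 5, 8, 6, 3, 5, 6, 2]
L[-5] = L[5]*L[-1] = 5*2 = 10 → [8, 5, 8, 10, 3, 5, 6, 2]
append L[-1]+L[-1] = 2+2 = 4 → [8, 5, 8, 10, 3, 5, 6, 2, 4]
append L[0]+L[0] = 8+8 = 16 → [8, 5, 8, 10, 3, 5, 6, 2, 4, 16]
L[-9] = L[-1]+L[2] = 16+8 = 24 → [8, 24, 8, 10, 3, 5, 6, 2, 4, 16]
reverse → [16, 4, 2, 6, 5, 3, 10, 8, 24, 8]
L[-7]-L[8] = 6-24 = -18

-18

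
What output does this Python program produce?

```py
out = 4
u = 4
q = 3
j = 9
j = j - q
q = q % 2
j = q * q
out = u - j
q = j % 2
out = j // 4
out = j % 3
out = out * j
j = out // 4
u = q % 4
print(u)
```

1

j = 9-3 = 6
q = 3%2 = 1
j = 1*1 = 1
out = 4-1 = 3
q = 1%2 = 1
out = 1//4 = 0
out = 1%3 = 1
out = 1*1 = 1
j = 1//4 = 0
u = 1%4 = 1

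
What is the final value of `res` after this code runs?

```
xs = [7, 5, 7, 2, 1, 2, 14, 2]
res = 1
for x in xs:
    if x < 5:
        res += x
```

8

x=7: not <5
x=5: not <5
x=7: not <5
x=2: <5, res = 1+2 = 3
x=1: <5, res = 3+1 = 4
x=2: <5, res = 4+2 = 6
x=14: not <5
x=2: <5, res = 6+2 = 8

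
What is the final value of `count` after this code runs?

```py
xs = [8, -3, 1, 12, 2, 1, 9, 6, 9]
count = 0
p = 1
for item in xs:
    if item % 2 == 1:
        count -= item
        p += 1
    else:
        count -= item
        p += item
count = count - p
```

-79

item=8: not odd, count = 0-8 = -8; p=9
item=-3: odd, count = (-8)-(-3) = -5; p=10
item=1: odd, count = (-5)-1 = -6; p=11
item=12: not odd, count = (-6)-12 = -18; p=23
item=2: not odd, count = (-18)-2 = -20; p=25
item=1: odd, count = (-20)-1 = -21; p=26
item=9: odd, count = (-21)-9 = -30; p=27
item=6: not odd, count = (-30)-6 = -36; p=33
item=9: odd, count = (-36)-9 = -45; p=34
count-p = (-45)-34 = -79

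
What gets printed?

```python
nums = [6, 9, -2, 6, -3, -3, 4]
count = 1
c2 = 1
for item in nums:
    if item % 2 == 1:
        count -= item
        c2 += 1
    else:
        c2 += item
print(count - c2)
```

-20

item=6: not odd; c2=7
item=9: odd, count = 1-9 = -8; c2=8
item=-2: not odd; c2=6
item=6: not odd; c2=12
item=-3: odd, count = (-8)-(-3) = -5; c2=13
item=-3: odd, count = (-5)-(-3) = -2; c2=14
item=4: not odd; c2=18
count-c2 = (-2)-18 = -20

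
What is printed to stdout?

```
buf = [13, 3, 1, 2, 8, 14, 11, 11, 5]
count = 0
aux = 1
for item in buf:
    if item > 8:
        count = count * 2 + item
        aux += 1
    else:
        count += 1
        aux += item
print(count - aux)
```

item=13: >8, count = 0*2+13 = 13; aux=2
item=3: not >8, count = 13+1 = 14; aux=5
item=1: not >8, count = 14+1 = 15; aux=6
item=2: not >8, count = 15+1 = 16; aux=8
item=8: not >8, count = 16+1 = 17; aux=16
item=14: >8, count = 17*2+14 = 48; aux=17
item=11: >8, count = 48*2+11 = 107; aux=18
item=11: >8, count = 107*2+11 = 225; aux=19
item=5: not >8, count = 225+1 = 226; aux=24
count-aux = 226-24 = 202

202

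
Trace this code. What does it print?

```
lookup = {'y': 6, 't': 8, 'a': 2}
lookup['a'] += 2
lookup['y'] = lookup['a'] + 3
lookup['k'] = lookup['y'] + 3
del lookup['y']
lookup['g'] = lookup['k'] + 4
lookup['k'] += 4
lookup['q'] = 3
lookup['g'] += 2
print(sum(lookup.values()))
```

lookup['a'] = 2+2 = 4 → {'y': 6, 't': 8, 'a': 4}
lookup['y'] = lookup['a']+3 = 7 → {'y': 7, 't': 8, 'a': 4}
lookup['k'] = lookup['y']+3 = 10 → {'y': 7, 't': 8, 'a': 4, 'k': 10}
del 'y' → {'t': 8, 'a': 4, 'k': 10}
lookup['g'] = lookup['k']+4 = 14 → {'t': 8, 'a': 4, 'k': 10, 'g': 14}
lookup['k'] = 10+4 = 14 → {'t': 8, 'a': 4, 'k': 14, 'g': 14}
lookup['q'] = 3 → {'t': 8, 'a': 4, 'k': 14, 'g': 14, 'q': 3}
lookup['g'] = 14+2 = 16 → {'t': 8, 'a': 4, 'k': 14, 'g': 16, 'q': 3}
sum of values = 45

45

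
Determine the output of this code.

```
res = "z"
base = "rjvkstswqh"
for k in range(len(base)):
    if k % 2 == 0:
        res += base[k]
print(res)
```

zrvssq

k=0: add 'r' → 'zr'
k=1: skip
k=2: add 'v' → 'zrv'
k=3: skip
k=4: add 's' → 'zrvs'
k=5: skip
k=6: add 's' → 'zrvss'
k=7: skip
k=8: add 'q' → 'zrvssq'
k=9: skip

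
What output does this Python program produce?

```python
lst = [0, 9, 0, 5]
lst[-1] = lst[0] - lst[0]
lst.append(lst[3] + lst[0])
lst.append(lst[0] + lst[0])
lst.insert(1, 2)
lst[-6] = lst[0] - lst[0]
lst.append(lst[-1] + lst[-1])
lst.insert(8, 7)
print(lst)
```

lst[-1] = lst[0]-lst[0] = 0-0 = 0 → [0, 9, 0, 0]
append lst[3]+lst[0] = 0+0 = 0 → [0, 9, 0, 0, 0]
append lst[0]+lst[0] = 0+0 = 0 → [0, 9, 0, 0, 0, 0]
insert 2 at 1 → [0, 2, 9, 0, 0, 0, 0]
lst[-6] = lst[0]-lst[0] = 0-0 = 0 → [0, 0, 9, 0, 0, 0, 0]
append lst[-1]+lst[-1] = 0+0 = 0 → [0, 0, 9, 0, 0, 0, 0, 0]
insert 7 at 8 → [0, 0, 9, 0, 0, 0, 0, 0, 7]

[0, 0, 9, 0, 0, 0, 0, 0, 7]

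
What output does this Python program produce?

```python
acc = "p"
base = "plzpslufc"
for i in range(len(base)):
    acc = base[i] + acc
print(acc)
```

i=0: prepend 'p' → 'pp'
i=1: prepend 'l' → 'lpp'
i=2: prepend 'z' → 'zlpp'
i=3: prepend 'p' → 'pzlpp'
i=4: prepend 's' → 'spzlpp'
i=5: prepend 'l' → 'lspzlpp'
i=6: prepend 'u' → 'ulspzlpp'
i=7: prepend 'f' → 'fulspzlpp'
i=8: prepend 'c' → 'cfulspzlpp'

cfulspzlpp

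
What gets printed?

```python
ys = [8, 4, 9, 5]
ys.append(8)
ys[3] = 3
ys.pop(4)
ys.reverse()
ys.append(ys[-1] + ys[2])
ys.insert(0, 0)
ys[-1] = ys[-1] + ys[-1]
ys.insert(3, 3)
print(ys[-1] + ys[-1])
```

48

append 8 → [8, 4, 9, 5, 8]
ys[3] = 3 → [8, 4, 9, 3, 8]
pop(4) removes 8 → [8, 4, 9, 3]
reverse → [3, 9, 4, 8]
append ys[-1]+ys[2] = 8+4 = 12 → [3, 9, 4, 8, 12]
insert 0 at 0 → [0, 3, 9, 4, 8, 12]
ys[-1] = ys[-1]+ys[-1] = 12+12 = 24 → [0, 3, 9, 4, 8, 24]
insert 3 at 3 → [0, 3, 9, 3, 4, 8, 24]
ys[-1]+ys[-1] = 24+24 = 48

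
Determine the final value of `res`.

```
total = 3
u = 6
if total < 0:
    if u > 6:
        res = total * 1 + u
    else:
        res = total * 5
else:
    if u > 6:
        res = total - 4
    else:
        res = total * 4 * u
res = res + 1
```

73

total=3, u=6
total < 0 is False; u > 6 is False
→ res = total * 4 * u = 72
res = 72+1 = 73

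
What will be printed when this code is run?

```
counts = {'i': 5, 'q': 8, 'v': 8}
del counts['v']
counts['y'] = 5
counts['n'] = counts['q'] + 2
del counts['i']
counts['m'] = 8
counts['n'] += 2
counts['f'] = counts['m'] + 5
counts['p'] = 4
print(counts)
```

{'q': 8, 'y': 5, 'n': 12, 'm': 8, 'f': 13, 'p': 4}

del 'v' → {'i': 5, 'q': 8}
counts['y'] = 5 → {'i': 5, 'q': 8, 'y': 5}
counts['n'] = counts['q']+2 = 10 → {'i': 5, 'q': 8, 'y': 5, 'n': 10}
del 'i' → {'q': 8, 'y': 5, 'n': 10}
counts['m'] = 8 → {'q': 8, 'y': 5, 'n': 10, 'm': 8}
counts['n'] = 10+2 = 12 → {'q': 8, 'y': 5, 'n': 12, 'm': 8}
counts['f'] = counts['m']+5 = 13 → {'q': 8, 'y': 5, 'n': 12, 'm': 8, 'f': 13}
counts['p'] = 4 → {'q': 8, 'y': 5, 'n': 12, 'm': 8, 'f': 13, 'p': 4}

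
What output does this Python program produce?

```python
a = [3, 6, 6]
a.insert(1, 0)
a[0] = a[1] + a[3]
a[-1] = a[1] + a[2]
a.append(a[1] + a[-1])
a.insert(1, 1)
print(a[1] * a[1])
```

insert 0 at 1 → [3, 0, 6, 6]
a[0] = a[1]+a[3] = 0+6 = 6 → [6, 0, 6, 6]
a[-1] = a[1]+a[2] = 0+6 = 6 → [6, 0, 6, 6]
append a[1]+a[-1] = 0+6 = 6 → [6, 0, 6, 6, 6]
insert 1 at 1 → [6, 1, 0, 6, 6, 6]
a[1]*a[1] = 1*1 = 1

1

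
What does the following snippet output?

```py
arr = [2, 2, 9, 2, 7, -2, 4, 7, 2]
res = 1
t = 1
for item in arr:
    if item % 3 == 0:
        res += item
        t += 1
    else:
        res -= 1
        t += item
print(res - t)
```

item=2: not %3==0, res = 1-1 = 0; t=3
item=2: not %3==0, res = 0-1 = -1; t=5
item=9: %3==0, res = (-1)+9 = 8; t=6
item=2: not %3==0, res = 8-1 = 7; t=8
item=7: not %3==0, res = 7-1 = 6; t=15
item=-2: not %3==0, res = 6-1 = 5; t=13
item=4: not %3==0, res = 5-1 = 4; t=17
item=7: not %3==0, res = 4-1 = 3; t=24
item=2: not %3==0, res = 3-1 = 2; t=26
res-t = 2-26 = -24

-24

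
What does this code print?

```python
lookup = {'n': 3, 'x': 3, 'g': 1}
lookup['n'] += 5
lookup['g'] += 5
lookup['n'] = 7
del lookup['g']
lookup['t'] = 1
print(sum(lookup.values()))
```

11

lookup['n'] = 3+5 = 8 → {'n': 8, 'x': 3, 'g': 1}
lookup['g'] = 1+5 = 6 → {'n': 8, 'x': 3, 'g': 6}
lookup['n'] = 7 → {'n': 7, 'x': 3, 'g': 6}
del 'g' → {'n': 7, 'x': 3}
lookup['t'] = 1 → {'n': 7, 'x': 3, 't': 1}
sum of values = 11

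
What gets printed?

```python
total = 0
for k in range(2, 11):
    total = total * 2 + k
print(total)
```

1524

k=2: total = 0*2+2 = 2
k=3: total = 2*2+3 = 7
k=4: total = 7*2+4 = 18
k=5: total = 18*2+5 = 41
k=6: total = 41*2+6 = 88
k=7: total = 88*2+7 = 183
k=8: total = 183*2+8 = 374
k=9: total = 374*2+9 = 757
k=10: total = 757*2+10 = 1524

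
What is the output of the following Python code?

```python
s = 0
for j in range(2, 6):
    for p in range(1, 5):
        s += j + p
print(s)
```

j=2,p=1: s = 0+3 = 3
j=2,p=2: s = 3+4 = 7
j=2,p=3: s = 7+5 = 12
j=2,p=4: s = 12+6 = 18
j=3,p=1: s = 18+4 = 22
j=3,p=2: s = 22+5 = 27
j=3,p=3: s = 27+6 = 33
j=3,p=4: s = 33+7 = 40
j=4,p=1: s = 40+5 = 45
j=4,p=2: s = 45+6 = 51
j=4,p=3: s = 51+7 = 58
j=4,p=4: s = 58+8 = 66
j=5,p=1: s = 66+6 = 72
j=5,p=2: s = 72+7 = 79
j=5,p=3: s = 79+8 = 87
j=5,p=4: s = 87+9 = 96

96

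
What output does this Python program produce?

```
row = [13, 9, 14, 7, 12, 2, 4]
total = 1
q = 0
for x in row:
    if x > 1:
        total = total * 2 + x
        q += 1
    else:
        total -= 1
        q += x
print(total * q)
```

11088

x=13: >1, total = 1*2+13 = 15; q=1
x=9: >1, total = 15*2+9 = 39; q=2
x=14: >1, total = 39*2+14 = 92; q=3
x=7: >1, total = 92*2+7 = 191; q=4
x=12: >1, total = 191*2+12 = 394; q=5
x=2: >1, total = 394*2+2 = 790; q=6
x=4: >1, total = 790*2+4 = 1584; q=7
total*q = 1584*7 = 11088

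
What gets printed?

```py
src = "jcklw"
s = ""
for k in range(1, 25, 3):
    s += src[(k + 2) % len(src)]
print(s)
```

lcwkjlcw

k=1: add src[3]='l' → 'l'
k=4: add src[1]='c' → 'lc'
k=7: add src[4]='w' → 'lcw'
k=10: add src[2]='k' → 'lcwk'
k=13: add src[0]='j' → 'lcwkj'
k=16: add src[3]='l' → 'lcwkjl'
k=19: add src[1]='c' → 'lcwkjlc'
k=22: add src[4]='w' → 'lcwkjlcw'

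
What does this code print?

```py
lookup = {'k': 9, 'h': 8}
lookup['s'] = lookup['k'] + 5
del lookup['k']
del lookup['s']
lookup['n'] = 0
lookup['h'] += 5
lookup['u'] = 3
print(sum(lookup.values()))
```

lookup['s'] = lookup['k']+5 = 14 → {'k': 9, 'h': 8, 's': 14}
del 'k' → {'h': 8, 's': 14}
del 's' → {'h': 8}
lookup['n'] = 0 → {'h': 8, 'n': 0}
lookup['h'] = 8+5 = 13 → {'h': 13, 'n': 0}
lookup['u'] = 3 → {'h': 13, 'n': 0, 'u': 3}
sum of values = 16

16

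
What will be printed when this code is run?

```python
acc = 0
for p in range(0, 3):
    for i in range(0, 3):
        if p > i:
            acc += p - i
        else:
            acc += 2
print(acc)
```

16

p=0,i=0: not 0>0, acc = 0+2 = 2
p=0,i=1: not 0>1, acc = 2+2 = 4
p=0,i=2: not 0>2, acc = 4+2 = 6
p=1,i=0: 1>0, acc = 6+1 = 7
p=1,i=1: not 1>1, acc = 7+2 = 9
p=1,i=2: not 1>2, acc = 9+2 = 11
p=2,i=0: 2>0, acc = 11+2 = 13
p=2,i=1: 2>1, acc = 13+1 = 14
p=2,i=2: not 2>2, acc = 14+2 = 16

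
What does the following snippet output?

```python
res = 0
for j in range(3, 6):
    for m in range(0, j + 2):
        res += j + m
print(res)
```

120

j=3,m=0: res = 0+3 = 3
j=3,m=1: res = 3+4 = 7
j=3,m=2: res = 7+5 = 12
j=3,m=3: res = 12+6 = 18
j=3,m=4: res = 18+7 = 25
j=4,m=0: res = 25+4 = 29
j=4,m=1: res = 29+5 = 34
j=4,m=2: res = 34+6 = 40
j=4,m=3: res = 40+7 = 47
j=4,m=4: res = 47+8 = 55
j=4,m=5: res = 55+9 = 64
j=5,m=0: res = 64+5 = 69
j=5,m=1: res = 69+6 = 75
j=5,m=2: res = 75+7 = 82
j=5,m=3: res = 82+8 = 90
j=5,m=4: res = 90+9 = 99
j=5,m=5: res = 99+10 = 109
j=5,m=6: res = 109+11 = 120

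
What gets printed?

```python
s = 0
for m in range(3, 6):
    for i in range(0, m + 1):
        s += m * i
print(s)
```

133

m=3,i=0: s = 0+0 = 0
m=3,i=1: s = 0+3 = 3
m=3,i=2: s = 3+6 = 9
m=3,i=3: s = 9+9 = 18
m=4,i=0: s = 18+0 = 18
m=4,i=1: s = 18+4 = 22
m=4,i=2: s = 22+8 = 30
m=4,i=3: s = 30+12 = 42
m=4,i=4: s = 42+16 = 58
m=5,i=0: s = 58+0 = 58
m=5,i=1: s = 58+5 = 63
m=5,i=2: s = 63+10 = 73
m=5,i=3: s = 73+15 = 88
m=5,i=4: s = 88+20 = 108
m=5,i=5: s = 108+25 = 133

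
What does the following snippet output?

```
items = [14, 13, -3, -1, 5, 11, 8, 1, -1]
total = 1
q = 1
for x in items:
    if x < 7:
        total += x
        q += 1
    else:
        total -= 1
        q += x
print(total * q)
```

-104

x=14: not <7, total = 1-1 = 0; q=15
x=13: not <7, total = 0-1 = -1; q=28
x=-3: <7, total = (-1)+(-3) = -4; q=29
x=-1: <7, total = (-4)+(-1) = -5; q=30
x=5: <7, total = (-5)+5 = 0; q=31
x=11: not <7, total = 0-1 = -1; q=42
x=8: not <7, total = (-1)-1 = -2; q=50
x=1: <7, total = (-2)+1 = -1; q=51
x=-1: <7, total = (-1)+(-1) = -2; q=52
total*q = (-2)*52 = -104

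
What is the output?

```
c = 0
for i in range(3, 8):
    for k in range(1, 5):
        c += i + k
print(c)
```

i=3,k=1: c = 0+4 = 4
i=3,k=2: c = 4+5 = 9
i=3,k=3: c = 9+6 = 15
i=3,k=4: c = 15+7 = 22
i=4,k=1: c = 22+5 = 27
i=4,k=2: c = 27+6 = 33
i=4,k=3: c = 33+7 = 40
i=4,k=4: c = 40+8 = 48
i=5,k=1: c = 48+6 = 54
i=5,k=2: c = 54+7 = 61
i=5,k=3: c = 61+8 = 69
i=5,k=4: c = 69+9 = 78
i=6,k=1: c = 78+7 = 85
i=6,k=2: c = 85+8 = 93
i=6,k=3: c = 93+9 = 102
i=6,k=4: c = 102+10 = 112
i=7,k=1: c = 112+8 = 120
i=7,k=2: c = 120+9 = 129
i=7,k=3: c = 129+10 = 139
i=7,k=4: c = 139+11 = 150

150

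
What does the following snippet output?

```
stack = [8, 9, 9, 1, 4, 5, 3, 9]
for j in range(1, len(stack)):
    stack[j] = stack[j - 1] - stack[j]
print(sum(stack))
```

-104

j=1: stack[1] = 8-9 = -1 → [8, -1, 9, 1, 4, 5, 3, 9]
j=2: stack[2] = (-1)-9 = -10 → [8, -1, -10, 1, 4, 5, 3, 9]
j=3: stack[3] = (-10)-1 = -11 → [8, -1, -10, -11, 4, 5, 3, 9]
j=4: stack[4] = (-11)-4 = -15 → [8, -1, -10, -11, -15, 5, 3, 9]
j=5: stack[5] = (-15)-5 = -20 → [8, -1, -10, -11, -15, -20, 3, 9]
j=6: stack[6] = (-20)-3 = -23 → [8, -1, -10, -11, -15, -20, -23, 9]
j=7: stack[7] = (-23)-9 = -32 → [8, -1, -10, -11, -15, -20, -23, -32]
sum = -104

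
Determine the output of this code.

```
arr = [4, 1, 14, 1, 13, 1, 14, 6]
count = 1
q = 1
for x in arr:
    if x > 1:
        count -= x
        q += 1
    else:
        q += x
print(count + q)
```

x=4: >1, count = 1-4 = -3; q=2
x=1: not >1; q=3
x=14: >1, count = (-3)-14 = -17; q=4
x=1: not >1; q=5
x=13: >1, count = (-17)-13 = -30; q=6
x=1: not >1; q=7
x=14: >1, count = (-30)-14 = -44; q=8
x=6: >1, count = (-44)-6 = -50; q=9
count+q = (-50)+9 = -41

-41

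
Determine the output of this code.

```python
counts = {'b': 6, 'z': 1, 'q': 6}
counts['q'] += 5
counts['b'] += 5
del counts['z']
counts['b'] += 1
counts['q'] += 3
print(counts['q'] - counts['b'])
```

2

counts['q'] = 6+5 = 11 → {'b': 6, 'z': 1, 'q': 11}
counts['b'] = 6+5 = 11 → {'b': 11, 'z': 1, 'q': 11}
del 'z' → {'b': 11, 'q': 11}
counts['b'] = 11+1 = 12 → {'b': 12, 'q': 11}
counts['q'] = 11+3 = 14 → {'b': 12, 'q': 14}
counts['q']-counts['b'] = 14-12 = 2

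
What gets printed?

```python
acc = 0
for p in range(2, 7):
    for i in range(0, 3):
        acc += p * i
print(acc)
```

60

p=2,i=0: acc = 0+0 = 0
p=2,i=1: acc = 0+2 = 2
p=2,i=2: acc = 2+4 = 6
p=3,i=0: acc = 6+0 = 6
p=3,i=1: acc = 6+3 = 9
p=3,i=2: acc = 9+6 = 15
p=4,i=0: acc = 15+0 = 15
p=4,i=1: acc = 15+4 = 19
p=4,i=2: acc = 19+8 = 27
p=5,i=0: acc = 27+0 = 27
p=5,i=1: acc = 27+5 = 32
p=5,i=2: acc = 32+10 = 42
p=6,i=0: acc = 42+0 = 42
p=6,i=1: acc = 42+6 = 48
p=6,i=2: acc = 48+12 = 60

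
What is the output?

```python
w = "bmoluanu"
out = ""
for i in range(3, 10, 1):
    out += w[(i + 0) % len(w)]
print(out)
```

luanubm

i=3: add w[3]='l' → 'l'
i=4: add w[4]='u' → 'lu'
i=5: add w[5]='a' → 'lua'
i=6: add w[6]='n' → 'luan'
i=7: add w[7]='u' → 'luanu'
i=8: add w[0]='b' → 'luanub'
i=9: add w[1]='m' → 'luanubm'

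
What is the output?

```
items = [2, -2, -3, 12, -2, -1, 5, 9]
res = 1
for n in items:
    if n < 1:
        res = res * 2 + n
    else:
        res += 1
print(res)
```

n=2: not <1, res = 1+1 = 2
n=-2: <1, res = 2*2+(-2) = 2
n=-3: <1, res = 2*2+(-3) = 1
n=12: not <1, res = 1+1 = 2
n=-2: <1, res = 2*2+(-2) = 2
n=-1: <1, res = 2*2+(-1) = 3
n=5: not <1, res = 3+1 = 4
n=9: not <1, res = 4+1 = 5

5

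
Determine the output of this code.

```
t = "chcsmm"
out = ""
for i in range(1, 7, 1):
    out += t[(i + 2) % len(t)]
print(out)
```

smmchc

i=1: add t[3]='s' → 's'
i=2: add t[4]='m' → 'sm'
i=3: add t[5]='m' → 'smm'
i=4: add t[0]='c' → 'smmc'
i=5: add t[1]='h' → 'smmch'
i=6: add t[2]='c' → 'smmchc'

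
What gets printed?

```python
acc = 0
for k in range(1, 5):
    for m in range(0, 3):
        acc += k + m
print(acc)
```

42

k=1,m=0: acc = 0+1 = 1
k=1,m=1: acc = 1+2 = 3
k=1,m=2: acc = 3+3 = 6
k=2,m=0: acc = 6+2 = 8
k=2,m=1: acc = 8+3 = 11
k=2,m=2: acc = 11+4 = 15
k=3,m=0: acc = 15+3 = 18
k=3,m=1: acc = 18+4 = 22
k=3,m=2: acc = 22+5 = 27
k=4,m=0: acc = 27+4 = 31
k=4,m=1: acc = 31+5 = 36
k=4,m=2: acc = 36+6 = 42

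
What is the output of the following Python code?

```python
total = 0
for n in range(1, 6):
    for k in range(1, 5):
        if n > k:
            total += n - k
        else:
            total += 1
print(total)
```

n=1,k=1: not 1>1, total = 0+1 = 1
n=1,k=2: not 1>2, total = 1+1 = 2
n=1,k=3: not 1>3, total = 2+1 = 3
n=1,k=4: not 1>4, total = 3+1 = 4
n=2,k=1: 2>1, total = 4+1 = 5
n=2,k=2: not 2>2, total = 5+1 = 6
n=2,k=3: not 2>3, total = 6+1 = 7
n=2,k=4: not 2>4, total = 7+1 = 8
n=3,k=1: 3>1, total = 8+2 = 10
n=3,k=2: 3>2, total = 10+1 = 11
n=3,k=3: not 3>3, total = 11+1 = 12
n=3,k=4: not 3>4, total = 12+1 = 13
n=4,k=1: 4>1, total = 13+3 = 16
n=4,k=2: 4>2, total = 16+2 = 18
n=4,k=3: 4>3, total = 18+1 = 19
n=4,k=4: not 4>4, total = 19+1 = 20
n=5,k=1: 5>1, total = 20+4 = 24
n=5,k=2: 5>2, total = 24+3 = 27
n=5,k=3: 5>3, total = 27+2 = 29
n=5,k=4: 5>4, total = 29+1 = 30

30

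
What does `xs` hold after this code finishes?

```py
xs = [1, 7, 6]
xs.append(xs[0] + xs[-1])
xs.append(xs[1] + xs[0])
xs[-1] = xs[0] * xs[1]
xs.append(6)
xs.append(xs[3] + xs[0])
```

[1, 7, 6, 7, 7, 6, 8]

append xs[0]+xs[-1] = 1+6 = 7 → [1, 7, 6, 7]
append xs[1]+xs[0] = 7+1 = 8 → [1, 7, 6, 7, 8]
xs[-1] = xs[0]*xs[1] = 1*7 = 7 → [1, 7, 6, 7, 7]
append 6 → [1, 7, 6, 7, 7, 6]
append xs[3]+xs[0] = 7+1 = 8 → [1, 7, 6, 7, 7, 6, 8]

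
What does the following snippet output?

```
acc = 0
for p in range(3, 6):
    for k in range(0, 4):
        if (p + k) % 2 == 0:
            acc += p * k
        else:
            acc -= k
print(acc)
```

32

p=3,k=0: odd sum, acc = 0-0 = 0
p=3,k=1: even sum, acc = 0+3 = 3
p=3,k=2: odd sum, acc = 3-2 = 1
p=3,k=3: even sum, acc = 1+9 = 10
p=4,k=0: even sum, acc = 10+0 = 10
p=4,k=1: odd sum, acc = 10-1 = 9
p=4,k=2: even sum, acc = 9+8 = 17
p=4,k=3: odd sum, acc = 17-3 = 14
p=5,k=0: odd sum, acc = 14-0 = 14
p=5,k=1: even sum, acc = 14+5 = 19
p=5,k=2: odd sum, acc = 19-2 = 17
p=5,k=3: even sum, acc = 17+15 = 32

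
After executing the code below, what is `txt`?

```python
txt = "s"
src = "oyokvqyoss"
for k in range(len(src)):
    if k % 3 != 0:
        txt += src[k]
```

k=0: skip
k=1: add 'y' → 'sy'
k=2: add 'o' → 'syo'
k=3: skip
k=4: add 'v' → 'syov'
k=5: add 'q' → 'syovq'
k=6: skip
k=7: add 'o' → 'syovqo'
k=8: add 's' → 'syovqos'
k=9: skip

'syovqos'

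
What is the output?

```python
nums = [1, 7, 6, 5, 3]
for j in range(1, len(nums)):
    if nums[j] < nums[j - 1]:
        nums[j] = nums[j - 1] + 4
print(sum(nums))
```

j=1: 7>=1, unchanged → [1, 7, 6, 5, 3]
j=2: 6<7, nums[2] = 7+4 = 11 → [1, 7, 11, 5, 3]
j=3: 5<11, nums[3] = 11+4 = 15 → [1, 7, 11, 15, 3]
j=4: 3<15, nums[4] = 15+4 = 19 → [1, 7, 11, 15, 19]
sum = 53

53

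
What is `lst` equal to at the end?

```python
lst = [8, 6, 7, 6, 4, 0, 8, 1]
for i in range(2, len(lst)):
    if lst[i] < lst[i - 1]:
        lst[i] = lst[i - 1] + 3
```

i=2: 7>=6, unchanged → [8, 6, 7, 6, 4, 0, 8, 1]
i=3: 6<7, lst[3] = 7+3 = 10 → [8, 6, 7, 10, 4, 0, 8, 1]
i=4: 4<10, lst[4] = 10+3 = 13 → [8, 6, 7, 10, 13, 0, 8, 1]
i=5: 0<13, lst[5] = 13+3 = 16 → [8, 6, 7, 10, 13, 16, 8, 1]
i=6: 8<16, lst[6] = 16+3 = 19 → [8, 6, 7, 10, 13, 16, 19, 1]
i=7: 1<19, lst[7] = 19+3 = 22 → [8, 6, 7, 10, 13, 16, 19, 22]

[8, 6, 7, 10, 13, 16, 19, 22]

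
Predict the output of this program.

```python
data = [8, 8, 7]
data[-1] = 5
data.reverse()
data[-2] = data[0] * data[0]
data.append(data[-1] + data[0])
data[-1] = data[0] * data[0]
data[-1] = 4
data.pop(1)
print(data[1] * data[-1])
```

32

data[-1] = 5 → [8, 8, 5]
reverse → [5, 8, 8]
data[-2] = data[0]*data[0] = 5*5 = 25 → [5, 25, 8]
append data[-1]+data[0] = 8+5 = 13 → [5, 25, 8, 13]
data[-1] = data[0]*data[0] = 5*5 = 25 → [5, 25, 8, 25]
data[-1] = 4 → [5, 25, 8, 4]
pop(1) removes 25 → [5, 8, 4]
data[1]*data[-1] = 8*4 = 32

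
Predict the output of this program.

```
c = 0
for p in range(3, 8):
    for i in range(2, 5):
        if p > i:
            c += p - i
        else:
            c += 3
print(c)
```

p=3,i=2: 3>2, c = 0+1 = 1
p=3,i=3: not 3>3, c = 1+3 = 4
p=3,i=4: not 3>4, c = 4+3 = 7
p=4,i=2: 4>2, c = 7+2 = 9
p=4,i=3: 4>3, c = 9+1 = 10
p=4,i=4: not 4>4, c = 10+3 = 13
p=5,i=2: 5>2, c = 13+3 = 16
p=5,i=3: 5>3, c = 16+2 = 18
p=5,i=4: 5>4, c = 18+1 = 19
p=6,i=2: 6>2, c = 19+4 = 23
p=6,i=3: 6>3, c = 23+3 = 26
p=6,i=4: 6>4, c = 26+2 = 28
p=7,i=2: 7>2, c = 28+5 = 33
p=7,i=3: 7>3, c = 33+4 = 37
p=7,i=4: 7>4, c = 37+3 = 40

40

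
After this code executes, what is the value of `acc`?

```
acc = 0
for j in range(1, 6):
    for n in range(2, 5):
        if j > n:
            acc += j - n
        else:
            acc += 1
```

j=1,n=2: not 1>2, acc = 0+1 = 1
j=1,n=3: not 1>3, acc = 1+1 = 2
j=1,n=4: not 1>4, acc = 2+1 = 3
j=2,n=2: not 2>2, acc = 3+1 = 4
j=2,n=3: not 2>3, acc = 4+1 = 5
j=2,n=4: not 2>4, acc = 5+1 = 6
j=3,n=2: 3>2, acc = 6+1 = 7
j=3,n=3: not 3>3, acc = 7+1 = 8
j=3,n=4: not 3>4, acc = 8+1 = 9
j=4,n=2: 4>2, acc = 9+2 = 11
j=4,n=3: 4>3, acc = 11+1 = 12
j=4,n=4: not 4>4, acc = 12+1 = 13
j=5,n=2: 5>2, acc = 13+3 = 16
j=5,n=3: 5>3, acc = 16+2 = 18
j=5,n=4: 5>4, acc = 18+1 = 19

19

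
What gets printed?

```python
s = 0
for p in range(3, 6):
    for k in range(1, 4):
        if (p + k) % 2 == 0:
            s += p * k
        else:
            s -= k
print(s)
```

p=3,k=1: even sum, s = 0+3 = 3
p=3,k=2: odd sum, s = 3-2 = 1
p=3,k=3: even sum, s = 1+9 = 10
p=4,k=1: odd sum, s = 10-1 = 9
p=4,k=2: even sum, s = 9+8 = 17
p=4,k=3: odd sum, s = 17-3 = 14
p=5,k=1: even sum, s = 14+5 = 19
p=5,k=2: odd sum, s = 19-2 = 17
p=5,k=3: even sum, s = 17+15 = 32

32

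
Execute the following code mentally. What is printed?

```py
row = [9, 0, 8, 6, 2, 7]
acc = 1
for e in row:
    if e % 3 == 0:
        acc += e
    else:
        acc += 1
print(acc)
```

19

e=9: %3==0, acc = 1+9 = 10
e=0: %3==0, acc = 10+0 = 10
e=8: not %3==0, acc = 10+1 = 11
e=6: %3==0, acc = 11+6 = 17
e=2: not %3==0, acc = 17+1 = 18
e=7: not %3==0, acc = 18+1 = 19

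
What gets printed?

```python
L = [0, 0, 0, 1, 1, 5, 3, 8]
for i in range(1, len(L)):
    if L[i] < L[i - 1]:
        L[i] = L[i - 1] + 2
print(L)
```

i=1: 0>=0, unchanged → [0, 0, 0, 1, 1, 5, 3, 8]
i=2: 0>=0, unchanged → [0, 0, 0, 1, 1, 5, 3, 8]
i=3: 1>=0, unchanged → [0, 0, 0, 1, 1, 5, 3, 8]
i=4: 1>=1, unchanged → [0, 0, 0, 1, 1, 5, 3, 8]
i=5: 5>=1, unchanged → [0, 0, 0, 1, 1, 5, 3, 8]
i=6: 3<5, L[6] = 5+2 = 7 → [0, 0, 0, 1, 1, 5, 7, 8]
i=7: 8>=7, unchanged → [0, 0, 0, 1, 1, 5, 7, 8]

[0, 0, 0, 1, 1, 5, 7, 8]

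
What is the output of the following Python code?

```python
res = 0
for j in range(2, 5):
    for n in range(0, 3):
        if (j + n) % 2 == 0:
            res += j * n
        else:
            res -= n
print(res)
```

11

j=2,n=0: even sum, res = 0+0 = 0
j=2,n=1: odd sum, res = 0-1 = -1
j=2,n=2: even sum, res = (-1)+4 = 3
j=3,n=0: odd sum, res = 3-0 = 3
j=3,n=1: even sum, res = 3+3 = 6
j=3,n=2: odd sum, res = 6-2 = 4
j=4,n=0: even sum, res = 4+0 = 4
j=4,n=1: odd sum, res = 4-1 = 3
j=4,n=2: even sum, res = 3+8 = 11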